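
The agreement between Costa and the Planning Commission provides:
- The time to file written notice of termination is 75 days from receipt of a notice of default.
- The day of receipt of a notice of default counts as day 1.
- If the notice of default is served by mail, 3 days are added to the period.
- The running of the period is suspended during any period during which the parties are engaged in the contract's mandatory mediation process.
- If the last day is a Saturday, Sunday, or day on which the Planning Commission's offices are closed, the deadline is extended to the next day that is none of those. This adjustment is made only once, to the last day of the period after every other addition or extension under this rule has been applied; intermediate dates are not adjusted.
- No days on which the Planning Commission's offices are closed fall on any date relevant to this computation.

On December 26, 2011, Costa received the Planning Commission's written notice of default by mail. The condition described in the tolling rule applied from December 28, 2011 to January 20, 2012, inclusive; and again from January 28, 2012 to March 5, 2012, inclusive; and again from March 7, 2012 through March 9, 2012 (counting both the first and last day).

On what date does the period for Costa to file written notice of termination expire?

Counting December 26, 2011 as day 1, day 75 is March 9, 2012.
Service was by mail, adding 3 days: March 9, 2012 + 3 days = March 12, 2012.
From December 28, 2011 through January 20, 2012 inclusive is 24 days; tolling adds 24 days: March 12, 2012 + 24 days = April 5, 2012.
From January 28, 2012 through March 5, 2012 inclusive is 38 days; tolling adds 38 days: April 5, 2012 + 38 days = May 13, 2012.
From March 7, 2012 through March 9, 2012 inclusive is 3 days; tolling adds 3 days: May 13, 2012 + 3 days = May 16, 2012.
May 16, 2012 is a Wednesday and not a day on which the Planning Commission's offices are closed, so no extension applies.

May 16, 2012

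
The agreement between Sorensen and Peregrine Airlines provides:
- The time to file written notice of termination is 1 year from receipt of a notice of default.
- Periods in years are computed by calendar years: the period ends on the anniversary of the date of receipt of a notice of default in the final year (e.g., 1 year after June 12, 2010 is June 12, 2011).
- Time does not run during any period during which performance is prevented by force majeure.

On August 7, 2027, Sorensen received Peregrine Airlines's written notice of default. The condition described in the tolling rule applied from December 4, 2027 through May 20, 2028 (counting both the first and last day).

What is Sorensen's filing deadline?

January 23, 2029

1 year after August 7, 2027 is August 7, 2028.
From December 4, 2027 through May 20, 2028 inclusive is 169 days; tolling adds 169 days: August 7, 2028 + 169 days = January 23, 2029.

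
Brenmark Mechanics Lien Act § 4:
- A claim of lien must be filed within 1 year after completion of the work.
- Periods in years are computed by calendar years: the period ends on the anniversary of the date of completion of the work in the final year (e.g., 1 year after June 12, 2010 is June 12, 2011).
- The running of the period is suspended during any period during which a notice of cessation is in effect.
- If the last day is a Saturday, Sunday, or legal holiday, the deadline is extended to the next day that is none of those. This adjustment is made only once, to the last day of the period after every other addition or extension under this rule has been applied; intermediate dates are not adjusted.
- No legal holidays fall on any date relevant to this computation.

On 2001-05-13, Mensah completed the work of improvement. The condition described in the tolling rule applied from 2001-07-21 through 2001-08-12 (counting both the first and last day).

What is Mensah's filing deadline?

June 5, 2002

1 year after 2001-05-13 is May 13, 2002.
From July 21, 2001 through August 12, 2001 inclusive is 23 days; tolling adds 23 days: May 13, 2002 + 23 days = June 5, 2002.
June 5, 2002 is a Wednesday and not a legal holiday, so no extension applies.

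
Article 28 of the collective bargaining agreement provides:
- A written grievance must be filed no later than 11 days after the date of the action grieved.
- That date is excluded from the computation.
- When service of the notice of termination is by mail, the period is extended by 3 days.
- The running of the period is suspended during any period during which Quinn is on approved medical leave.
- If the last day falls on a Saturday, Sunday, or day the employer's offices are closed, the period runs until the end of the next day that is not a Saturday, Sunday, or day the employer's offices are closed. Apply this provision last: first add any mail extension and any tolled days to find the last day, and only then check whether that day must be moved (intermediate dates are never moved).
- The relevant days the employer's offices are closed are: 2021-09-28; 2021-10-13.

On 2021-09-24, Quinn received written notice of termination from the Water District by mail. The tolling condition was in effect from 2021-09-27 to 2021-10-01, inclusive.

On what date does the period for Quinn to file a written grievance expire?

11 days after 2021-09-24 is October 5, 2021.
Service was by mail, adding 3 days: October 5, 2021 + 3 days = October 8, 2021.
From September 27, 2021 through October 1, 2021 inclusive is 5 days; tolling adds 5 days: October 8, 2021 + 5 days = October 13, 2021.
October 13, 2021 is a listed holiday. The next qualifying day is October 14, 2021.

October 14, 2021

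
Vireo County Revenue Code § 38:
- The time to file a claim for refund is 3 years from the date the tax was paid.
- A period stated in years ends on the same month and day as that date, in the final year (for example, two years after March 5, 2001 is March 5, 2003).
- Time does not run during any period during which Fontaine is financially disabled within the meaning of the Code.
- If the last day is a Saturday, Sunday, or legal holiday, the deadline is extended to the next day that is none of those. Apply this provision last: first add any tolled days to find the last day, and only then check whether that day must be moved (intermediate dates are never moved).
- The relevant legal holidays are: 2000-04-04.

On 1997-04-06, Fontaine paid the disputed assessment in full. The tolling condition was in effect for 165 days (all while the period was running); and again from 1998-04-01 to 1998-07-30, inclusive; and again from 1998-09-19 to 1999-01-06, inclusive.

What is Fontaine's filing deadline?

3 years after 1997-04-06 is April 6, 2000.
Tolling adds 165 days: April 6, 2000 + 165 days = September 18, 2000.
From April 1, 1998 through July 30, 1998 inclusive is 121 days; tolling adds 121 days: September 18, 2000 + 121 days = January 17, 2001.
From September 19, 1998 through January 6, 1999 inclusive is 110 days; tolling adds 110 days: January 17, 2001 + 110 days = May 7, 2001.
May 7, 2001 is a Monday and not a legal holiday, so no extension applies.

May 7, 2001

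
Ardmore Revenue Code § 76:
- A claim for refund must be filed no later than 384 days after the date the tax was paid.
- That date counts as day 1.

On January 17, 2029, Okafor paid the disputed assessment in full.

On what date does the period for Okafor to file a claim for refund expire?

Counting January 17, 2029 as day 1, day 384 is February 4, 2030.

February 4, 2030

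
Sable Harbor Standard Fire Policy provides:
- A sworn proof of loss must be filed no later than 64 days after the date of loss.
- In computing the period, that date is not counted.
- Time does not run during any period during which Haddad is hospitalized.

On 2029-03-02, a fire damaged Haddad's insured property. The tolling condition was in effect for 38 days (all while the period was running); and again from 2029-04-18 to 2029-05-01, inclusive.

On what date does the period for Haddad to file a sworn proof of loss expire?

June 26, 2029

64 days after 2029-03-02 is May 5, 2029.
Tolling adds 38 days: May 5, 2029 + 38 days = June 12, 2029.
From April 18, 2029 through May 1, 2029 inclusive is 14 days; tolling adds 14 days: June 12, 2029 + 14 days = June 26, 2029.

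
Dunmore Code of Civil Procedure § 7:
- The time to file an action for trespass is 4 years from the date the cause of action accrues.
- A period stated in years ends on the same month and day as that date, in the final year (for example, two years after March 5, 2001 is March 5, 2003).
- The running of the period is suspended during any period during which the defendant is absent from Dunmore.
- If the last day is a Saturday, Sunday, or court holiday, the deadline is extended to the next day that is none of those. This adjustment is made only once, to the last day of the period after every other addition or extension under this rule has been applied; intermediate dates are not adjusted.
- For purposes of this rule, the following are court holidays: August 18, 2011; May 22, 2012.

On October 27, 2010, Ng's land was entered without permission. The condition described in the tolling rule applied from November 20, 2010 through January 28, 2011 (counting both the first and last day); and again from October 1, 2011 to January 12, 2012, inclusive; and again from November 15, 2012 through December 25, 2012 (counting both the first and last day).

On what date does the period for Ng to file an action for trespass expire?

June 1, 2015

4 years after October 27, 2010 is October 27, 2014.
From November 20, 2010 through January 28, 2011 inclusive is 70 days; tolling adds 70 days: October 27, 2014 + 70 days = January 5, 2015.
From October 1, 2011 through January 12, 2012 inclusive is 104 days; tolling adds 104 days: January 5, 2015 + 104 days = April 19, 2015.
From November 15, 2012 through December 25, 2012 inclusive is 41 days; tolling adds 41 days: April 19, 2015 + 41 days = May 30, 2015.
May 30, 2015 is Saturday; May 31, 2015 is Sunday. The next qualifying day is June 1, 2015.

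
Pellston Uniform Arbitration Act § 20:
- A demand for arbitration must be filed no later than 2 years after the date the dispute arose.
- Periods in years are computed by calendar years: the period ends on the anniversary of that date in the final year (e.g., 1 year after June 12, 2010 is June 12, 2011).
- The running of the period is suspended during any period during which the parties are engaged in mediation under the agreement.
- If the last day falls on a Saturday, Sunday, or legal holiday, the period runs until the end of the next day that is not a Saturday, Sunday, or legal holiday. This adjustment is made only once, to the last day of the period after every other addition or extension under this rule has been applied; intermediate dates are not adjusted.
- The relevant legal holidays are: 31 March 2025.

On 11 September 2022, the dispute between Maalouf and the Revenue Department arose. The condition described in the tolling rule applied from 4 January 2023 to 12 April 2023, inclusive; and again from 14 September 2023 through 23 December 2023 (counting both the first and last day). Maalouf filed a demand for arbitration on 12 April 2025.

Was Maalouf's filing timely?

No

2 years after 11 September 2022 is September 11, 2024.
From January 4, 2023 through April 12, 2023 inclusive is 99 days; tolling adds 99 days: September 11, 2024 + 99 days = December 19, 2024.
From September 14, 2023 through December 23, 2023 inclusive is 101 days; tolling adds 101 days: December 19, 2024 + 101 days = March 30, 2025.
March 30, 2025 is Sunday; March 31, 2025 is a listed holiday. The next qualifying day is April 1, 2025.
The deadline is April 1, 2025; the filing on April 12, 2025 is after that date.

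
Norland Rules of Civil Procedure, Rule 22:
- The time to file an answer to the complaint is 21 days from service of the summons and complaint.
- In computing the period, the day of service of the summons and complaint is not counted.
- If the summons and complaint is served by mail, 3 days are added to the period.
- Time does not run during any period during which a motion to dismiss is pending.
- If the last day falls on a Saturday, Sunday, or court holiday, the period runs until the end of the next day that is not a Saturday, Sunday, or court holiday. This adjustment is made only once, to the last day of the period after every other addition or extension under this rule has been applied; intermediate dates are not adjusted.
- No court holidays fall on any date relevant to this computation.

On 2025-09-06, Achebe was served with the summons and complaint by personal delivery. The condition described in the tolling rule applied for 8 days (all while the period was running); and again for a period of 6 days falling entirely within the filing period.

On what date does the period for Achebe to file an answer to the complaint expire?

21 days after 2025-09-06 is September 27, 2025.
Service was not by mail, so no mail extension applies.
Tolling adds 8 days: September 27, 2025 + 8 days = October 5, 2025.
Tolling adds 6 days: October 5, 2025 + 6 days = October 11, 2025.
October 11, 2025 is Saturday; October 12, 2025 is Sunday. The next qualifying day is October 13, 2025.

October 13, 2025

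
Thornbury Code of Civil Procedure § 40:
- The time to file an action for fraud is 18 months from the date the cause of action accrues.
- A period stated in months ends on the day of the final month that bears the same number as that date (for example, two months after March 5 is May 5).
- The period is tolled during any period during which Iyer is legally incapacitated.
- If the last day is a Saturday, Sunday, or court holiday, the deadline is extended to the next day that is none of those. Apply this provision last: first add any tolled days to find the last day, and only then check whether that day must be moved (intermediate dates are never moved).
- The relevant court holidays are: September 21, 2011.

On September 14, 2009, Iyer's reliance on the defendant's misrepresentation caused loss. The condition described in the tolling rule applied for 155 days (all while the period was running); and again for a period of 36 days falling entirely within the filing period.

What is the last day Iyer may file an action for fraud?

September 22, 2011

18 months after September 14, 2009 is March 14, 2011.
Tolling adds 155 days: March 14, 2011 + 155 days = August 16, 2011.
Tolling adds 36 days: August 16, 2011 + 36 days = September 21, 2011.
September 21, 2011 is a listed holiday. The next qualifying day is September 22, 2011.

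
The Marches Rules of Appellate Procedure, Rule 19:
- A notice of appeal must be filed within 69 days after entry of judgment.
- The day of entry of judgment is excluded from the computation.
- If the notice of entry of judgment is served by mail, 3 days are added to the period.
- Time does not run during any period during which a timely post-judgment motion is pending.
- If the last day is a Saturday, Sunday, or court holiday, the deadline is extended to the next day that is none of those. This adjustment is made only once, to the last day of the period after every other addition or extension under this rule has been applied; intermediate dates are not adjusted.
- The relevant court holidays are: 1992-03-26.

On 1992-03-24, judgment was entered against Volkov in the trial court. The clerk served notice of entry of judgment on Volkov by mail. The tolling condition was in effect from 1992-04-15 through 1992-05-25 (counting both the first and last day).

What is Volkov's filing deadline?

69 days after 1992-03-24 is June 1, 1992.
Service was by mail, adding 3 days: June 1, 1992 + 3 days = June 4, 1992.
From April 15, 1992 through May 25, 1992 inclusive is 41 days; tolling adds 41 days: June 4, 1992 + 41 days = July 15, 1992.
July 15, 1992 is a Wednesday and not a court holiday, so no extension applies.

July 15, 1992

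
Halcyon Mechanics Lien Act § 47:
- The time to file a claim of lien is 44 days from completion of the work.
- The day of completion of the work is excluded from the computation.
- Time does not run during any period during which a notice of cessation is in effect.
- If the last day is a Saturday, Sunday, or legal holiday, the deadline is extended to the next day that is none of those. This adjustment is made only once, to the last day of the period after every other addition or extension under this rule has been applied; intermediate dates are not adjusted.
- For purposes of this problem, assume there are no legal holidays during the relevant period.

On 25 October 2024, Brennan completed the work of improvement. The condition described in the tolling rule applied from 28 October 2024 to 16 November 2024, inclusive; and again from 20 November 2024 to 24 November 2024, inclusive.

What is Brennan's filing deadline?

January 2, 2025

44 days after 25 October 2024 is December 8, 2024.
From October 28, 2024 through November 16, 2024 inclusive is 20 days; tolling adds 20 days: December 8, 2024 + 20 days = December 28, 2024.
From November 20, 2024 through November 24, 2024 inclusive is 5 days; tolling adds 5 days: December 28, 2024 + 5 days = January 2, 2025.
January 2, 2025 is a Thursday and not a legal holiday, so no extension applies.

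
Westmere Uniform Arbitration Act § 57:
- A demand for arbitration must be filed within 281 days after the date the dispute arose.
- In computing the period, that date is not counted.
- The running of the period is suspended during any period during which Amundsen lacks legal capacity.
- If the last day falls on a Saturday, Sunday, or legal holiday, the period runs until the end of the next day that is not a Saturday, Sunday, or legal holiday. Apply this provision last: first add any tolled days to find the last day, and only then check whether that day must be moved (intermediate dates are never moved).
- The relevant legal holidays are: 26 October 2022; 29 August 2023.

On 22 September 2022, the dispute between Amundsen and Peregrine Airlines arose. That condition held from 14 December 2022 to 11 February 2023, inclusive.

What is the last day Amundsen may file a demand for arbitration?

281 days after 22 September 2022 is June 30, 2023.
From December 14, 2022 through February 11, 2023 inclusive is 60 days; tolling adds 60 days: June 30, 2023 + 60 days = August 29, 2023.
August 29, 2023 is a listed holiday. The next qualifying day is August 30, 2023.

August 30, 2023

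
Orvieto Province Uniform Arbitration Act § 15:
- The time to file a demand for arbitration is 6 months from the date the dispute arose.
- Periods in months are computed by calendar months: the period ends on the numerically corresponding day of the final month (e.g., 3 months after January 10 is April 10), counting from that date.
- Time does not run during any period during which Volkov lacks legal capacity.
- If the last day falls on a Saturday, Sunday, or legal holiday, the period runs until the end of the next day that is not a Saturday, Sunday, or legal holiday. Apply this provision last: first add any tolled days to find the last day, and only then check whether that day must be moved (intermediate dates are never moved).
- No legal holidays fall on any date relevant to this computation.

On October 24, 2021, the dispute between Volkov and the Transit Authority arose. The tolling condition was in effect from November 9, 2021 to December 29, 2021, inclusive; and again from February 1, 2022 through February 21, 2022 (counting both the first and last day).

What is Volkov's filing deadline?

July 5, 2022

6 months after October 24, 2021 is April 24, 2022.
From November 9, 2021 through December 29, 2021 inclusive is 51 days; tolling adds 51 days: April 24, 2022 + 51 days = June 14, 2022.
From February 1, 2022 through February 21, 2022 inclusive is 21 days; tolling adds 21 days: June 14, 2022 + 21 days = July 5, 2022.
July 5, 2022 is a Tuesday and not a legal holiday, so no extension applies.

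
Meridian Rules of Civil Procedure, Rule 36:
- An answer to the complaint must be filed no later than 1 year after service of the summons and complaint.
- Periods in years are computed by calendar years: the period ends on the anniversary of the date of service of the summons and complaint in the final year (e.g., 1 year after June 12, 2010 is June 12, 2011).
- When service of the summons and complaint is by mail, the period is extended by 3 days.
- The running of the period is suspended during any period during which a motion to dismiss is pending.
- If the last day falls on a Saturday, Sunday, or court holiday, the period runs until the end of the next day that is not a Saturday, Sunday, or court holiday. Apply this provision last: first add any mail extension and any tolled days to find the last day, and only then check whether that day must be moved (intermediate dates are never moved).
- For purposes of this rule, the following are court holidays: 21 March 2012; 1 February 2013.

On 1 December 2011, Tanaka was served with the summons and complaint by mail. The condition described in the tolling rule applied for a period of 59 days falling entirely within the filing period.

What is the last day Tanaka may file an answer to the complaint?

1 year after 1 December 2011 is December 1, 2012.
Service was by mail, adding 3 days: December 1, 2012 + 3 days = December 4, 2012.
Tolling adds 59 days: December 4, 2012 + 59 days = February 1, 2013.
February 1, 2013 is a listed holiday; February 2, 2013 is Saturday; February 3, 2013 is Sunday. The next qualifying day is February 4, 2013.

February 4, 2013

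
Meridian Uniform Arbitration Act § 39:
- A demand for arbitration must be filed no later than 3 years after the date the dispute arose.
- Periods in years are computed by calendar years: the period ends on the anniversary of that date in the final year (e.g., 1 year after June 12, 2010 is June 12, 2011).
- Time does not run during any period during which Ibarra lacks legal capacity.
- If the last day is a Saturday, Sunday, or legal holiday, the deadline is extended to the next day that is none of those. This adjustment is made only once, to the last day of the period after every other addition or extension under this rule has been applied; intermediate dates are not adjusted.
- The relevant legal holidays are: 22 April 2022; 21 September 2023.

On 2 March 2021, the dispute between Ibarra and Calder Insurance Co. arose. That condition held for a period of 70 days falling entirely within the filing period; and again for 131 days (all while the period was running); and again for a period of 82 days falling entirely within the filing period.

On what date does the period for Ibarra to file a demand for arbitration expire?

3 years after 2 March 2021 is March 2, 2024.
Tolling adds 70 days: March 2, 2024 + 70 days = May 11, 2024.
Tolling adds 131 days: May 11, 2024 + 131 days = September 19, 2024.
Tolling adds 82 days: September 19, 2024 + 82 days = December 10, 2024.
December 10, 2024 is a Tuesday and not a legal holiday, so no extension applies.

December 10, 2024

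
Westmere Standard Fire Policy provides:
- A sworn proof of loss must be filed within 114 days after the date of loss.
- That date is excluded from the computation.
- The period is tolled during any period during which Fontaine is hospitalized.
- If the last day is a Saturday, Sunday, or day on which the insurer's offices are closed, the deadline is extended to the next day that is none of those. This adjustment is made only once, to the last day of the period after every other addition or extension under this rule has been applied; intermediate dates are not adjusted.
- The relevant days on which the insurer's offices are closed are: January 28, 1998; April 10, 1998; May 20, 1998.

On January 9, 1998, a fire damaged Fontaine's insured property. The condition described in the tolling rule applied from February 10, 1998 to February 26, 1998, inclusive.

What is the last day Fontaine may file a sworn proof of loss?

114 days after January 9, 1998 is May 3, 1998.
From February 10, 1998 through February 26, 1998 inclusive is 17 days; tolling adds 17 days: May 3, 1998 + 17 days = May 20, 1998.
May 20, 1998 is a listed holiday. The next qualifying day is May 21, 1998.

May 21, 1998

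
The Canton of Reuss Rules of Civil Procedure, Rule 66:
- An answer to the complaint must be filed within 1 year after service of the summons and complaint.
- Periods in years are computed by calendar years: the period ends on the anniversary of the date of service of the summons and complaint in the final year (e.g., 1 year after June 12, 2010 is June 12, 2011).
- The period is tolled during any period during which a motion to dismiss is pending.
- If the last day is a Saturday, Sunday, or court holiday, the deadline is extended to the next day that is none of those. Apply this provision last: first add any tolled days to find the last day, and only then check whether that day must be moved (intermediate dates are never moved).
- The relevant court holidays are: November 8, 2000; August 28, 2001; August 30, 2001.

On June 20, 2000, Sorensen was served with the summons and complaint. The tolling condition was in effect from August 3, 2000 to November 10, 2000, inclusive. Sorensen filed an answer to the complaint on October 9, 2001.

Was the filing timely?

No

1 year after June 20, 2000 is June 20, 2001.
From August 3, 2000 through November 10, 2000 inclusive is 100 days; tolling adds 100 days: June 20, 2001 + 100 days = September 28, 2001.
September 28, 2001 is a Friday and not a court holiday, so no extension applies.
The deadline is September 28, 2001; the filing on October 9, 2001 is after that date.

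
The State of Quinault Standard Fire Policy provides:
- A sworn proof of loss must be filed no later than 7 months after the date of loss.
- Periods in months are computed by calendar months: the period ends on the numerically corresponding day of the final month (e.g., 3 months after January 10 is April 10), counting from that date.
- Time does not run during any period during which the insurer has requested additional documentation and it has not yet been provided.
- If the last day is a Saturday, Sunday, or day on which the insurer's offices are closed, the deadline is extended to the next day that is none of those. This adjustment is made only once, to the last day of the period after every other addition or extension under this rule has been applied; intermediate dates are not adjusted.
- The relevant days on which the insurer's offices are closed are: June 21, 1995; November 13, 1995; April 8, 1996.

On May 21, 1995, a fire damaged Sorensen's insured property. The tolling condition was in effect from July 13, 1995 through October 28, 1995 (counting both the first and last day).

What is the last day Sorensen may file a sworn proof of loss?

April 9, 1996

7 months after May 21, 1995 is December 21, 1995.
From July 13, 1995 through October 28, 1995 inclusive is 108 days; tolling adds 108 days: December 21, 1995 + 108 days = April 7, 1996.
April 7, 1996 is Sunday; April 8, 1996 is a listed holiday. The next qualifying day is April 9, 1996.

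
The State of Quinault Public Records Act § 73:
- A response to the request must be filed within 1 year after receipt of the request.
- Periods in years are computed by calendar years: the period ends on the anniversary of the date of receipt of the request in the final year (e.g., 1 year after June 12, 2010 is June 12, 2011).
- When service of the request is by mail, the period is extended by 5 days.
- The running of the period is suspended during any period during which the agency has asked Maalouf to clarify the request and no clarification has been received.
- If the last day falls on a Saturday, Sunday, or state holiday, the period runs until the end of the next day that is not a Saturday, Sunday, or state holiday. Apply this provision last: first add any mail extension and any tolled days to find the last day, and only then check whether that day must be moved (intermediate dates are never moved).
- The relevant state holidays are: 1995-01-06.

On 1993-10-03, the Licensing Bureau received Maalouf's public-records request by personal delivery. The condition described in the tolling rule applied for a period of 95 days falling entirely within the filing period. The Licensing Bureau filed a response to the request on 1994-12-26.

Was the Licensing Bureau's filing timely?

Yes

1 year after 1993-10-03 is October 3, 1994.
Service was not by mail, so no mail extension applies.
Tolling adds 95 days: October 3, 1994 + 95 days = January 6, 1995.
January 6, 1995 is a listed holiday; January 7, 1995 is Saturday; January 8, 1995 is Sunday. The next qualifying day is January 9, 1995.
The deadline is January 9, 1995; the filing on December 26, 1994 is on or before that date.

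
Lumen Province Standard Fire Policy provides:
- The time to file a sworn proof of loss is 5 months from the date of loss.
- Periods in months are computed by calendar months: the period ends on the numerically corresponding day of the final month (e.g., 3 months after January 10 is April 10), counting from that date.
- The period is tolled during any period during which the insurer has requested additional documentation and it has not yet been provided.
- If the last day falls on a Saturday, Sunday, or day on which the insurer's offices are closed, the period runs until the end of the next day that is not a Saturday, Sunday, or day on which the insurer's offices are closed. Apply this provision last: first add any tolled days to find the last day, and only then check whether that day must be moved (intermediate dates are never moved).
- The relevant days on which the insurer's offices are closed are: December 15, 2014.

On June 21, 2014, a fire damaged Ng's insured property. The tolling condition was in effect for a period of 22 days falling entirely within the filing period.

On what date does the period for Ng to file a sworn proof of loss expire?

December 16, 2014

5 months after June 21, 2014 is November 21, 2014.
Tolling adds 22 days: November 21, 2014 + 22 days = December 13, 2014.
December 13, 2014 is Saturday; December 14, 2014 is Sunday; December 15, 2014 is a listed holiday. The next qualifying day is December 16, 2014.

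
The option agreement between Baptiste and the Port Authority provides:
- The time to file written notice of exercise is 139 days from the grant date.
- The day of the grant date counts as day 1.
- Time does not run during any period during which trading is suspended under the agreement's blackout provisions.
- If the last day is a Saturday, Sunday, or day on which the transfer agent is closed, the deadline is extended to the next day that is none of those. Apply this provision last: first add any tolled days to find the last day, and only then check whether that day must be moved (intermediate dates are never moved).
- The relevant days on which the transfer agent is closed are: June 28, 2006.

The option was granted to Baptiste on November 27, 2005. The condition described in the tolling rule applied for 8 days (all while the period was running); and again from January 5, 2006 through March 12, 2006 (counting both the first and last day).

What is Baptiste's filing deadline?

June 29, 2006

Counting November 27, 2005 as day 1, day 139 is April 14, 2006.
Tolling adds 8 days: April 14, 2006 + 8 days = April 22, 2006.
From January 5, 2006 through March 12, 2006 inclusive is 67 days; tolling adds 67 days: April 22, 2006 + 67 days = June 28, 2006.
June 28, 2006 is a listed holiday. The next qualifying day is June 29, 2006.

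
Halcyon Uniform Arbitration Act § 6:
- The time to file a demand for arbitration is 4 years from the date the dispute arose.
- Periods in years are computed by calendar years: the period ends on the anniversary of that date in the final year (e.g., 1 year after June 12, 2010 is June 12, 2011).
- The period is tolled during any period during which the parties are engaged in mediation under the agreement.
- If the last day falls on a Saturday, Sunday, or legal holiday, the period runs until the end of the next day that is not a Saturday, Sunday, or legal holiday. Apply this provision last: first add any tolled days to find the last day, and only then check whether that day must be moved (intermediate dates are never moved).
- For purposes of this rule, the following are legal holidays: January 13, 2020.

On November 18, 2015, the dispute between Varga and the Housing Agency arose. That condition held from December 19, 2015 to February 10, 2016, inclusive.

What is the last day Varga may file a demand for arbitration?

4 years after November 18, 2015 is November 18, 2019.
From December 19, 2015 through February 10, 2016 inclusive is 54 days; tolling adds 54 days: November 18, 2019 + 54 days = January 11, 2020.
January 11, 2020 is Saturday; January 12, 2020 is Sunday; January 13, 2020 is a listed holiday. The next qualifying day is January 14, 2020.

January 14, 2020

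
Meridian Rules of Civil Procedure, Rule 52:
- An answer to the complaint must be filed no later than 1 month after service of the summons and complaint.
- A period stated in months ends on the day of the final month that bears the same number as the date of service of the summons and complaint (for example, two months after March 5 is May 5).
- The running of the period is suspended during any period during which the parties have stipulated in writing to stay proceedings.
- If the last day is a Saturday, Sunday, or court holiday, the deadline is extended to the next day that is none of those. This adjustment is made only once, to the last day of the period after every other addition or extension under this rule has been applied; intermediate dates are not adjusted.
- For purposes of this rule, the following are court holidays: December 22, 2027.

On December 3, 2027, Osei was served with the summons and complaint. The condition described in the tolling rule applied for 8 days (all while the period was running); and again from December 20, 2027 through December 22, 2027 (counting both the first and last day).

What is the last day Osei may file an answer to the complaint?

1 month after December 3, 2027 is January 3, 2028.
Tolling adds 8 days: January 3, 2028 + 8 days = January 11, 2028.
From December 20, 2027 through December 22, 2027 inclusive is 3 days; tolling adds 3 days: January 11, 2028 + 3 days = January 14, 2028.
January 14, 2028 is a Friday and not a court holiday, so no extension applies.

January 14, 2028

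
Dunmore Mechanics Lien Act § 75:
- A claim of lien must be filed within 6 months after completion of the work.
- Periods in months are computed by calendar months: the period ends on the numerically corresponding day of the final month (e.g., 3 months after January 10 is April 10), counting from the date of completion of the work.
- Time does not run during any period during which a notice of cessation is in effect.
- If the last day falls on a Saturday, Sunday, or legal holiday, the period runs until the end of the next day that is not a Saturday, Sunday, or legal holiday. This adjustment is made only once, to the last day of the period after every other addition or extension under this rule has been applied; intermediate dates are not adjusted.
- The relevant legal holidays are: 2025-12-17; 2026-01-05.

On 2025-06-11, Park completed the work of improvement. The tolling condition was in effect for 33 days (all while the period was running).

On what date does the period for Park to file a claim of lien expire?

January 13, 2026

6 months after 2025-06-11 is December 11, 2025.
Tolling adds 33 days: December 11, 2025 + 33 days = January 13, 2026.
January 13, 2026 is a Tuesday and not a legal holiday, so no extension applies.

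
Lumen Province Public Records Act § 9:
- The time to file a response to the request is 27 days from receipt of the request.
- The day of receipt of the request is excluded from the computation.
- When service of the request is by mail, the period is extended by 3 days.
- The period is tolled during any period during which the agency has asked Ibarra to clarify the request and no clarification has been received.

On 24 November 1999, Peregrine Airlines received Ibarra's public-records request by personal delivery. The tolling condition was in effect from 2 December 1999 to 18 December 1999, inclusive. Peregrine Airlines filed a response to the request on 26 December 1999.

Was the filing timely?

27 days after 24 November 1999 is December 21, 1999.
Service was not by mail, so no mail extension applies.
From December 2, 1999 through December 18, 1999 inclusive is 17 days; tolling adds 17 days: December 21, 1999 + 17 days = January 7, 2000.
The deadline is January 7, 2000; the filing on December 26, 1999 is on or before that date.

Yes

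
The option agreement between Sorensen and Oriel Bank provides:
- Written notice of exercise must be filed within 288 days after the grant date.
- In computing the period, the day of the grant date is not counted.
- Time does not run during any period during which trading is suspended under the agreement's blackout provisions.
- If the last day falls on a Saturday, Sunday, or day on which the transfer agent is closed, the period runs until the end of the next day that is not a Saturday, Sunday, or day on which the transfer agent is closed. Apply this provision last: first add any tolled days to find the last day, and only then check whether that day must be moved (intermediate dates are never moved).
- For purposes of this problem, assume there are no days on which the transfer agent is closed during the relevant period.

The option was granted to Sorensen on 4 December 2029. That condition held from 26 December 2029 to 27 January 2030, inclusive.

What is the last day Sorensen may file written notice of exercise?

October 21, 2030

288 days after 4 December 2029 is September 18, 2030.
From December 26, 2029 through January 27, 2030 inclusive is 33 days; tolling adds 33 days: September 18, 2030 + 33 days = October 21, 2030.
October 21, 2030 is a Monday and not a day on which the transfer agent is closed, so no extension applies.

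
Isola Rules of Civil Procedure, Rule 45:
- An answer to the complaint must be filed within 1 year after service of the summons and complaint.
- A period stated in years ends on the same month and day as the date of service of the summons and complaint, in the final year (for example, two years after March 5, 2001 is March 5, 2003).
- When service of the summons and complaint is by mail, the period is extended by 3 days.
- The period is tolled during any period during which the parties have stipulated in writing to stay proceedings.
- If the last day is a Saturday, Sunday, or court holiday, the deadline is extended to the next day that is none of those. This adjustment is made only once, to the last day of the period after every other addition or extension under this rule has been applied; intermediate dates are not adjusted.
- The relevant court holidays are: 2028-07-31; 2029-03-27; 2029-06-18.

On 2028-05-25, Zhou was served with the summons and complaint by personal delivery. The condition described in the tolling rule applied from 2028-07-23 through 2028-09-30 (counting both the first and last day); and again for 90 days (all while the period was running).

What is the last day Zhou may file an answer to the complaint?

November 1, 2029

1 year after 2028-05-25 is May 25, 2029.
Service was not by mail, so no mail extension applies.
From July 23, 2028 through September 30, 2028 inclusive is 70 days; tolling adds 70 days: May 25, 2029 + 70 days = August 3, 2029.
Tolling adds 90 days: August 3, 2029 + 90 days = November 1, 2029.
November 1, 2029 is a Thursday and not a court holiday, so no extension applies.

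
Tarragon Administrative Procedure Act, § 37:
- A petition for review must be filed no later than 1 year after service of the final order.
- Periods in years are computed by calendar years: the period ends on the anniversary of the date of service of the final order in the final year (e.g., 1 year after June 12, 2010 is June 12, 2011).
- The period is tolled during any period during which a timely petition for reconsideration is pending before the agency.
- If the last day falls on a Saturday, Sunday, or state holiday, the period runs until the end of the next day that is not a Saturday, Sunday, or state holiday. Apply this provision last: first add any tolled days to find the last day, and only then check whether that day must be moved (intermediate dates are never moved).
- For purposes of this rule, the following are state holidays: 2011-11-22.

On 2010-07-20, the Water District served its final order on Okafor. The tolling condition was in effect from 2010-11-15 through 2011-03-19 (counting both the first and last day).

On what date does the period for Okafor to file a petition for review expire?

1 year after 2010-07-20 is July 20, 2011.
From November 15, 2010 through March 19, 2011 inclusive is 125 days; tolling adds 125 days: July 20, 2011 + 125 days = November 22, 2011.
November 22, 2011 is a listed holiday. The next qualifying day is November 23, 2011.

November 23, 2011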